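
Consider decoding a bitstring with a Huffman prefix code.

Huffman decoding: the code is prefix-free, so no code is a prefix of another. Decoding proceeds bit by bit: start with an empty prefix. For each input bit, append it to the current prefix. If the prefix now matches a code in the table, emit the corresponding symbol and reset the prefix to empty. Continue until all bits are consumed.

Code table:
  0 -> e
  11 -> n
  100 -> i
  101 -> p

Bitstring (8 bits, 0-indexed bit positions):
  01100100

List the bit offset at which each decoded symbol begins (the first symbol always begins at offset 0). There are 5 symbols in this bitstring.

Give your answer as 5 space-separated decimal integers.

Bit 0: prefix='0' -> emit 'e', reset
Bit 1: prefix='1' (no match yet)
Bit 2: prefix='11' -> emit 'n', reset
Bit 3: prefix='0' -> emit 'e', reset
Bit 4: prefix='0' -> emit 'e', reset
Bit 5: prefix='1' (no match yet)
Bit 6: prefix='10' (no match yet)
Bit 7: prefix='100' -> emit 'i', reset

Answer: 0 1 3 4 5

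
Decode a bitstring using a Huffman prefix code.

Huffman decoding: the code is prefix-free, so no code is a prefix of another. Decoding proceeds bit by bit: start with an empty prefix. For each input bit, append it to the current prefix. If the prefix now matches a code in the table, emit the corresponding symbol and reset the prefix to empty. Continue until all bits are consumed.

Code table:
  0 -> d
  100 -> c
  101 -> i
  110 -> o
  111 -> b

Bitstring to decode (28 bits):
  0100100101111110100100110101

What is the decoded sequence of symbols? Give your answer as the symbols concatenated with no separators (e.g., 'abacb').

Bit 0: prefix='0' -> emit 'd', reset
Bit 1: prefix='1' (no match yet)
Bit 2: prefix='10' (no match yet)
Bit 3: prefix='100' -> emit 'c', reset
Bit 4: prefix='1' (no match yet)
Bit 5: prefix='10' (no match yet)
Bit 6: prefix='100' -> emit 'c', reset
Bit 7: prefix='1' (no match yet)
Bit 8: prefix='10' (no match yet)
Bit 9: prefix='101' -> emit 'i', reset
Bit 10: prefix='1' (no match yet)
Bit 11: prefix='11' (no match yet)
Bit 12: prefix='111' -> emit 'b', reset
Bit 13: prefix='1' (no match yet)
Bit 14: prefix='11' (no match yet)
Bit 15: prefix='110' -> emit 'o', reset
Bit 16: prefix='1' (no match yet)
Bit 17: prefix='10' (no match yet)
Bit 18: prefix='100' -> emit 'c', reset
Bit 19: prefix='1' (no match yet)
Bit 20: prefix='10' (no match yet)
Bit 21: prefix='100' -> emit 'c', reset
Bit 22: prefix='1' (no match yet)
Bit 23: prefix='11' (no match yet)
Bit 24: prefix='110' -> emit 'o', reset
Bit 25: prefix='1' (no match yet)
Bit 26: prefix='10' (no match yet)
Bit 27: prefix='101' -> emit 'i', reset

Answer: dcciboccoi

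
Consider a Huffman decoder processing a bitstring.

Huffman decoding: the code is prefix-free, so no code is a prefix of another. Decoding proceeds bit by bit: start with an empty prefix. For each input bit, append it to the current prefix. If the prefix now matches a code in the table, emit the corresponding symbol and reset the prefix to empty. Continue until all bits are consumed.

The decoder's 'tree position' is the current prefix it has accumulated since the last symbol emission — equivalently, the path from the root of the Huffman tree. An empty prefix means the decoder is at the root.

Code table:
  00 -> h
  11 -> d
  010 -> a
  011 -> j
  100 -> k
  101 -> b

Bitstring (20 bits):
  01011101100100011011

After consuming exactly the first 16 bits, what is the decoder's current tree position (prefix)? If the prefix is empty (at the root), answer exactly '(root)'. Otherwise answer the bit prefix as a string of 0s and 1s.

Bit 0: prefix='0' (no match yet)
Bit 1: prefix='01' (no match yet)
Bit 2: prefix='010' -> emit 'a', reset
Bit 3: prefix='1' (no match yet)
Bit 4: prefix='11' -> emit 'd', reset
Bit 5: prefix='1' (no match yet)
Bit 6: prefix='10' (no match yet)
Bit 7: prefix='101' -> emit 'b', reset
Bit 8: prefix='1' (no match yet)
Bit 9: prefix='10' (no match yet)
Bit 10: prefix='100' -> emit 'k', reset
Bit 11: prefix='1' (no match yet)
Bit 12: prefix='10' (no match yet)
Bit 13: prefix='100' -> emit 'k', reset
Bit 14: prefix='0' (no match yet)
Bit 15: prefix='01' (no match yet)

Answer: 01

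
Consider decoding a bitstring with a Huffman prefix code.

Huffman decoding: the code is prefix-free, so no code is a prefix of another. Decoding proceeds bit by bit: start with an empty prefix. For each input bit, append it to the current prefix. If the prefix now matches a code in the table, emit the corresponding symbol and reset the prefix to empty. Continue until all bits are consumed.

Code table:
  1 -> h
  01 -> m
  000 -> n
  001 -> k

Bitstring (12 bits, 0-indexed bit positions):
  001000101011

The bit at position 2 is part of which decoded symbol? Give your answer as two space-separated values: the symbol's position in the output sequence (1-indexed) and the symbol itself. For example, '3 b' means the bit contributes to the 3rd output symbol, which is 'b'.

Bit 0: prefix='0' (no match yet)
Bit 1: prefix='00' (no match yet)
Bit 2: prefix='001' -> emit 'k', reset
Bit 3: prefix='0' (no match yet)
Bit 4: prefix='00' (no match yet)
Bit 5: prefix='000' -> emit 'n', reset
Bit 6: prefix='1' -> emit 'h', reset

Answer: 1 k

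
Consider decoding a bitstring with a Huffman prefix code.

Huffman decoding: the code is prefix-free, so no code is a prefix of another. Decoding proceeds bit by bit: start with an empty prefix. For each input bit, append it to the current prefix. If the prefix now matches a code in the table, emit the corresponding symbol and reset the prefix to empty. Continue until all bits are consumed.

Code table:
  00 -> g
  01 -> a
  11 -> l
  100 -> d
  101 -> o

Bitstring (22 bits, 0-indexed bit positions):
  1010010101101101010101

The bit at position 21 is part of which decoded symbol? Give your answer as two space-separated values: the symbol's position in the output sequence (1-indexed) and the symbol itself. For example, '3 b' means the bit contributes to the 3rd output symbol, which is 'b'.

Bit 0: prefix='1' (no match yet)
Bit 1: prefix='10' (no match yet)
Bit 2: prefix='101' -> emit 'o', reset
Bit 3: prefix='0' (no match yet)
Bit 4: prefix='00' -> emit 'g', reset
Bit 5: prefix='1' (no match yet)
Bit 6: prefix='10' (no match yet)
Bit 7: prefix='101' -> emit 'o', reset
Bit 8: prefix='0' (no match yet)
Bit 9: prefix='01' -> emit 'a', reset
Bit 10: prefix='1' (no match yet)
Bit 11: prefix='10' (no match yet)
Bit 12: prefix='101' -> emit 'o', reset
Bit 13: prefix='1' (no match yet)
Bit 14: prefix='10' (no match yet)
Bit 15: prefix='101' -> emit 'o', reset
Bit 16: prefix='0' (no match yet)
Bit 17: prefix='01' -> emit 'a', reset
Bit 18: prefix='0' (no match yet)
Bit 19: prefix='01' -> emit 'a', reset
Bit 20: prefix='0' (no match yet)
Bit 21: prefix='01' -> emit 'a', reset

Answer: 9 a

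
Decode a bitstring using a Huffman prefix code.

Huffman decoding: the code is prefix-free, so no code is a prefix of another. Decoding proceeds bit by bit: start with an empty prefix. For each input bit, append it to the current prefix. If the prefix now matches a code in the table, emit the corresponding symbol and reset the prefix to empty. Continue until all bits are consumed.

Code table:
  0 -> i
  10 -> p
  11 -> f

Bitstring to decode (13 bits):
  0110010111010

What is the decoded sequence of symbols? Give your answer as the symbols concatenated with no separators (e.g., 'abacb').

Answer: ifiipfpp

Derivation:
Bit 0: prefix='0' -> emit 'i', reset
Bit 1: prefix='1' (no match yet)
Bit 2: prefix='11' -> emit 'f', reset
Bit 3: prefix='0' -> emit 'i', reset
Bit 4: prefix='0' -> emit 'i', reset
Bit 5: prefix='1' (no match yet)
Bit 6: prefix='10' -> emit 'p', reset
Bit 7: prefix='1' (no match yet)
Bit 8: prefix='11' -> emit 'f', reset
Bit 9: prefix='1' (no match yet)
Bit 10: prefix='10' -> emit 'p', reset
Bit 11: prefix='1' (no match yet)
Bit 12: prefix='10' -> emit 'p', reset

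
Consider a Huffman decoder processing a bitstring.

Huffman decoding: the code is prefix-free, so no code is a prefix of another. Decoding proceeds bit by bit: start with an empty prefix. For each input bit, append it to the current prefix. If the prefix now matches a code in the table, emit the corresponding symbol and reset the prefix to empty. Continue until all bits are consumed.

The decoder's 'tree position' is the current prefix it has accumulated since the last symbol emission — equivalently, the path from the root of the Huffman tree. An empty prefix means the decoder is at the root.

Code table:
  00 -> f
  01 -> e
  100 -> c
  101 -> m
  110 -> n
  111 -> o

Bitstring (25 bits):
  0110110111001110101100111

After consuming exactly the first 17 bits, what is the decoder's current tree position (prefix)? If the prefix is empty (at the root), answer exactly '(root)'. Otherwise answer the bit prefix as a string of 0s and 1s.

Bit 0: prefix='0' (no match yet)
Bit 1: prefix='01' -> emit 'e', reset
Bit 2: prefix='1' (no match yet)
Bit 3: prefix='10' (no match yet)
Bit 4: prefix='101' -> emit 'm', reset
Bit 5: prefix='1' (no match yet)
Bit 6: prefix='10' (no match yet)
Bit 7: prefix='101' -> emit 'm', reset
Bit 8: prefix='1' (no match yet)
Bit 9: prefix='11' (no match yet)
Bit 10: prefix='110' -> emit 'n', reset
Bit 11: prefix='0' (no match yet)
Bit 12: prefix='01' -> emit 'e', reset
Bit 13: prefix='1' (no match yet)
Bit 14: prefix='11' (no match yet)
Bit 15: prefix='110' -> emit 'n', reset
Bit 16: prefix='1' (no match yet)

Answer: 1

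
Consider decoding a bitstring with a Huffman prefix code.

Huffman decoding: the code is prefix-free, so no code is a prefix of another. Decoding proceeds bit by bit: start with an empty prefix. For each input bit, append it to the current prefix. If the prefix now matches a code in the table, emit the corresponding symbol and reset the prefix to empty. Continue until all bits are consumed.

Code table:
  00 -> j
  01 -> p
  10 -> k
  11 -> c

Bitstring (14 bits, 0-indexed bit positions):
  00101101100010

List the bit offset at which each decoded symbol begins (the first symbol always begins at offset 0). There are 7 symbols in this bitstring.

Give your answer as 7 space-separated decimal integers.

Answer: 0 2 4 6 8 10 12

Derivation:
Bit 0: prefix='0' (no match yet)
Bit 1: prefix='00' -> emit 'j', reset
Bit 2: prefix='1' (no match yet)
Bit 3: prefix='10' -> emit 'k', reset
Bit 4: prefix='1' (no match yet)
Bit 5: prefix='11' -> emit 'c', reset
Bit 6: prefix='0' (no match yet)
Bit 7: prefix='01' -> emit 'p', reset
Bit 8: prefix='1' (no match yet)
Bit 9: prefix='10' -> emit 'k', reset
Bit 10: prefix='0' (no match yet)
Bit 11: prefix='00' -> emit 'j', reset
Bit 12: prefix='1' (no match yet)
Bit 13: prefix='10' -> emit 'k', reset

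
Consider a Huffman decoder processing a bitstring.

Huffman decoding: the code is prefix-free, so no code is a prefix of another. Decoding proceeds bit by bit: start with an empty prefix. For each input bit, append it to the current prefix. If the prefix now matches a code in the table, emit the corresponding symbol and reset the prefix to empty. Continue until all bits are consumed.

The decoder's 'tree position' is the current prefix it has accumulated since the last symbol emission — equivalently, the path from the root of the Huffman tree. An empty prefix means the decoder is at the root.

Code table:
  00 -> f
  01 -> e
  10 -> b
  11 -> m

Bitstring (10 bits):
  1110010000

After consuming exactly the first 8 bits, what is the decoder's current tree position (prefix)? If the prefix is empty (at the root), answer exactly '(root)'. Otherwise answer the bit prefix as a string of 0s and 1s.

Bit 0: prefix='1' (no match yet)
Bit 1: prefix='11' -> emit 'm', reset
Bit 2: prefix='1' (no match yet)
Bit 3: prefix='10' -> emit 'b', reset
Bit 4: prefix='0' (no match yet)
Bit 5: prefix='01' -> emit 'e', reset
Bit 6: prefix='0' (no match yet)
Bit 7: prefix='00' -> emit 'f', reset

Answer: (root)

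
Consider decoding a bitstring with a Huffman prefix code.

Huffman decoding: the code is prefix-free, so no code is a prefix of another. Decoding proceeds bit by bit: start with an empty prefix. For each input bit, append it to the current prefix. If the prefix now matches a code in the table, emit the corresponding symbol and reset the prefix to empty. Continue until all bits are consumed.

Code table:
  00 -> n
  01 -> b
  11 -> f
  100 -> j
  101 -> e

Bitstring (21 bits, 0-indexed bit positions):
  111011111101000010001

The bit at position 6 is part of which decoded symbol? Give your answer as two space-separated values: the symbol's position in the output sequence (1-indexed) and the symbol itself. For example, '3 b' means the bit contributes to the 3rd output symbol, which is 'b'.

Answer: 3 f

Derivation:
Bit 0: prefix='1' (no match yet)
Bit 1: prefix='11' -> emit 'f', reset
Bit 2: prefix='1' (no match yet)
Bit 3: prefix='10' (no match yet)
Bit 4: prefix='101' -> emit 'e', reset
Bit 5: prefix='1' (no match yet)
Bit 6: prefix='11' -> emit 'f', reset
Bit 7: prefix='1' (no match yet)
Bit 8: prefix='11' -> emit 'f', reset
Bit 9: prefix='1' (no match yet)
Bit 10: prefix='10' (no match yet)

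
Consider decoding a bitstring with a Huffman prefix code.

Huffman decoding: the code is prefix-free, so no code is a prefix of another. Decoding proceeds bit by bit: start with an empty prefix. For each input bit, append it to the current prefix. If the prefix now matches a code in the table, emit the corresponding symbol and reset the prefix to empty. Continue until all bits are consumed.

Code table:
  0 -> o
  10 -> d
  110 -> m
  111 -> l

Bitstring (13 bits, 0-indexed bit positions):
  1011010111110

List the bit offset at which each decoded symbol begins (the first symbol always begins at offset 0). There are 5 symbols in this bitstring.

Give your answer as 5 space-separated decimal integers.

Bit 0: prefix='1' (no match yet)
Bit 1: prefix='10' -> emit 'd', reset
Bit 2: prefix='1' (no match yet)
Bit 3: prefix='11' (no match yet)
Bit 4: prefix='110' -> emit 'm', reset
Bit 5: prefix='1' (no match yet)
Bit 6: prefix='10' -> emit 'd', reset
Bit 7: prefix='1' (no match yet)
Bit 8: prefix='11' (no match yet)
Bit 9: prefix='111' -> emit 'l', reset
Bit 10: prefix='1' (no match yet)
Bit 11: prefix='11' (no match yet)
Bit 12: prefix='110' -> emit 'm', reset

Answer: 0 2 5 7 10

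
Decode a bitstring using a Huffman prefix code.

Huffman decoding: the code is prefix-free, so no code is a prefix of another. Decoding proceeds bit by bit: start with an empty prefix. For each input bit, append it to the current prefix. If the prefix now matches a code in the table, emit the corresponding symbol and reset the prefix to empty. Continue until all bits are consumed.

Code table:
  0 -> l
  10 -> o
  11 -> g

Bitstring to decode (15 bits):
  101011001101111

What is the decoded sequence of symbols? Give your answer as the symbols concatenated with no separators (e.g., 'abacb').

Answer: oogllglgg

Derivation:
Bit 0: prefix='1' (no match yet)
Bit 1: prefix='10' -> emit 'o', reset
Bit 2: prefix='1' (no match yet)
Bit 3: prefix='10' -> emit 'o', reset
Bit 4: prefix='1' (no match yet)
Bit 5: prefix='11' -> emit 'g', reset
Bit 6: prefix='0' -> emit 'l', reset
Bit 7: prefix='0' -> emit 'l', reset
Bit 8: prefix='1' (no match yet)
Bit 9: prefix='11' -> emit 'g', reset
Bit 10: prefix='0' -> emit 'l', reset
Bit 11: prefix='1' (no match yet)
Bit 12: prefix='11' -> emit 'g', reset
Bit 13: prefix='1' (no match yet)
Bit 14: prefix='11' -> emit 'g', reset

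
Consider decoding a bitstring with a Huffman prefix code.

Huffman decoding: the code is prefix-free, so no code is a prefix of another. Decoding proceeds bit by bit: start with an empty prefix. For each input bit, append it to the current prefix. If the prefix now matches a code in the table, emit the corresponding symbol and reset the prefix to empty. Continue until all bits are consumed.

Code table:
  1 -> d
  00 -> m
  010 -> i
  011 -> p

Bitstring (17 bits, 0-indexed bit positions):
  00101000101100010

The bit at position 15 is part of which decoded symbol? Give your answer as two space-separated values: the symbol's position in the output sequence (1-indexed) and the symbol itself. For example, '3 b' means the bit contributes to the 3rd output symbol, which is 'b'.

Bit 0: prefix='0' (no match yet)
Bit 1: prefix='00' -> emit 'm', reset
Bit 2: prefix='1' -> emit 'd', reset
Bit 3: prefix='0' (no match yet)
Bit 4: prefix='01' (no match yet)
Bit 5: prefix='010' -> emit 'i', reset
Bit 6: prefix='0' (no match yet)
Bit 7: prefix='00' -> emit 'm', reset
Bit 8: prefix='1' -> emit 'd', reset
Bit 9: prefix='0' (no match yet)
Bit 10: prefix='01' (no match yet)
Bit 11: prefix='011' -> emit 'p', reset
Bit 12: prefix='0' (no match yet)
Bit 13: prefix='00' -> emit 'm', reset
Bit 14: prefix='0' (no match yet)
Bit 15: prefix='01' (no match yet)
Bit 16: prefix='010' -> emit 'i', reset

Answer: 8 i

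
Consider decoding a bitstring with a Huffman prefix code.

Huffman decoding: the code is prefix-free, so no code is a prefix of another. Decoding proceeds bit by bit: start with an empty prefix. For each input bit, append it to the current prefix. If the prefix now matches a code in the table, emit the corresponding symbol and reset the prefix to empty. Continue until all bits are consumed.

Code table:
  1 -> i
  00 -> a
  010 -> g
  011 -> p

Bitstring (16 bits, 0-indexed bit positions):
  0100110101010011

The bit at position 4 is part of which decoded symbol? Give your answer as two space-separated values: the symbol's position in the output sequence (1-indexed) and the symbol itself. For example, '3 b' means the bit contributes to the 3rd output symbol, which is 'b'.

Answer: 2 p

Derivation:
Bit 0: prefix='0' (no match yet)
Bit 1: prefix='01' (no match yet)
Bit 2: prefix='010' -> emit 'g', reset
Bit 3: prefix='0' (no match yet)
Bit 4: prefix='01' (no match yet)
Bit 5: prefix='011' -> emit 'p', reset
Bit 6: prefix='0' (no match yet)
Bit 7: prefix='01' (no match yet)
Bit 8: prefix='010' -> emit 'g', reset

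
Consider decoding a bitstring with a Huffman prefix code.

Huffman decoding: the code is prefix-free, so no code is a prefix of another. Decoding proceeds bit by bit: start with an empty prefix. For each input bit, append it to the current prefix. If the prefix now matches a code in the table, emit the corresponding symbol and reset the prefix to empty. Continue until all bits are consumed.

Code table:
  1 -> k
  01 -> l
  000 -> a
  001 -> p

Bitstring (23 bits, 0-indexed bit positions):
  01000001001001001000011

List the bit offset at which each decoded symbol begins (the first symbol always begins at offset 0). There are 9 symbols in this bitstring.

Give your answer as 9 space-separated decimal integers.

Answer: 0 2 5 8 11 14 17 20 22

Derivation:
Bit 0: prefix='0' (no match yet)
Bit 1: prefix='01' -> emit 'l', reset
Bit 2: prefix='0' (no match yet)
Bit 3: prefix='00' (no match yet)
Bit 4: prefix='000' -> emit 'a', reset
Bit 5: prefix='0' (no match yet)
Bit 6: prefix='00' (no match yet)
Bit 7: prefix='001' -> emit 'p', reset
Bit 8: prefix='0' (no match yet)
Bit 9: prefix='00' (no match yet)
Bit 10: prefix='001' -> emit 'p', reset
Bit 11: prefix='0' (no match yet)
Bit 12: prefix='00' (no match yet)
Bit 13: prefix='001' -> emit 'p', reset
Bit 14: prefix='0' (no match yet)
Bit 15: prefix='00' (no match yet)
Bit 16: prefix='001' -> emit 'p', reset
Bit 17: prefix='0' (no match yet)
Bit 18: prefix='00' (no match yet)
Bit 19: prefix='000' -> emit 'a', reset
Bit 20: prefix='0' (no match yet)
Bit 21: prefix='01' -> emit 'l', reset
Bit 22: prefix='1' -> emit 'k', reset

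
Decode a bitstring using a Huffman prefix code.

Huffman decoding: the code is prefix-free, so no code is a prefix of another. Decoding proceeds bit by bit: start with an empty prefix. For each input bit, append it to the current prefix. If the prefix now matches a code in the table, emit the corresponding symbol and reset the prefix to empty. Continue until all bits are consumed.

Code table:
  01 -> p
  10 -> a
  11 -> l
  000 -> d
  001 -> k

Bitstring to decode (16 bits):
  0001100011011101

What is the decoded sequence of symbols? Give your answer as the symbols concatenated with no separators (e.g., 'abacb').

Answer: dldlplp

Derivation:
Bit 0: prefix='0' (no match yet)
Bit 1: prefix='00' (no match yet)
Bit 2: prefix='000' -> emit 'd', reset
Bit 3: prefix='1' (no match yet)
Bit 4: prefix='11' -> emit 'l', reset
Bit 5: prefix='0' (no match yet)
Bit 6: prefix='00' (no match yet)
Bit 7: prefix='000' -> emit 'd', reset
Bit 8: prefix='1' (no match yet)
Bit 9: prefix='11' -> emit 'l', reset
Bit 10: prefix='0' (no match yet)
Bit 11: prefix='01' -> emit 'p', reset
Bit 12: prefix='1' (no match yet)
Bit 13: prefix='11' -> emit 'l', reset
Bit 14: prefix='0' (no match yet)
Bit 15: prefix='01' -> emit 'p', reset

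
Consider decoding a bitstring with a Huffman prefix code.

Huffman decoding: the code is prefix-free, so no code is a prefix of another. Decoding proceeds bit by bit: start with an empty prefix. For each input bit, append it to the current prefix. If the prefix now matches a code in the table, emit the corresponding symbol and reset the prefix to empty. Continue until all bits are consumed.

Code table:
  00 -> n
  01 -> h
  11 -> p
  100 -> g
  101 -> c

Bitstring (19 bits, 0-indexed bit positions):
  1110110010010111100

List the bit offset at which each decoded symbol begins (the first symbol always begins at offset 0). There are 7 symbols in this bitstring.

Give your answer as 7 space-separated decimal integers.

Answer: 0 2 5 8 11 14 16

Derivation:
Bit 0: prefix='1' (no match yet)
Bit 1: prefix='11' -> emit 'p', reset
Bit 2: prefix='1' (no match yet)
Bit 3: prefix='10' (no match yet)
Bit 4: prefix='101' -> emit 'c', reset
Bit 5: prefix='1' (no match yet)
Bit 6: prefix='10' (no match yet)
Bit 7: prefix='100' -> emit 'g', reset
Bit 8: prefix='1' (no match yet)
Bit 9: prefix='10' (no match yet)
Bit 10: prefix='100' -> emit 'g', reset
Bit 11: prefix='1' (no match yet)
Bit 12: prefix='10' (no match yet)
Bit 13: prefix='101' -> emit 'c', reset
Bit 14: prefix='1' (no match yet)
Bit 15: prefix='11' -> emit 'p', reset
Bit 16: prefix='1' (no match yet)
Bit 17: prefix='10' (no match yet)
Bit 18: prefix='100' -> emit 'g', reset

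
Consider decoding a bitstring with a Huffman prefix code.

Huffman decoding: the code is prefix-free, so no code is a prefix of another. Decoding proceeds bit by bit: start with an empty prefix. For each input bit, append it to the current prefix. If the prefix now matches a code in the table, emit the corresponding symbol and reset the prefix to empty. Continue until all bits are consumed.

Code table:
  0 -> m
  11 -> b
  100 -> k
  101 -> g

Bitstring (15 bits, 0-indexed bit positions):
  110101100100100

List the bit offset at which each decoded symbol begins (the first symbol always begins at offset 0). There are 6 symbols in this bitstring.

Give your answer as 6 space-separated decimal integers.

Answer: 0 2 3 6 9 12

Derivation:
Bit 0: prefix='1' (no match yet)
Bit 1: prefix='11' -> emit 'b', reset
Bit 2: prefix='0' -> emit 'm', reset
Bit 3: prefix='1' (no match yet)
Bit 4: prefix='10' (no match yet)
Bit 5: prefix='101' -> emit 'g', reset
Bit 6: prefix='1' (no match yet)
Bit 7: prefix='10' (no match yet)
Bit 8: prefix='100' -> emit 'k', reset
Bit 9: prefix='1' (no match yet)
Bit 10: prefix='10' (no match yet)
Bit 11: prefix='100' -> emit 'k', reset
Bit 12: prefix='1' (no match yet)
Bit 13: prefix='10' (no match yet)
Bit 14: prefix='100' -> emit 'k', reset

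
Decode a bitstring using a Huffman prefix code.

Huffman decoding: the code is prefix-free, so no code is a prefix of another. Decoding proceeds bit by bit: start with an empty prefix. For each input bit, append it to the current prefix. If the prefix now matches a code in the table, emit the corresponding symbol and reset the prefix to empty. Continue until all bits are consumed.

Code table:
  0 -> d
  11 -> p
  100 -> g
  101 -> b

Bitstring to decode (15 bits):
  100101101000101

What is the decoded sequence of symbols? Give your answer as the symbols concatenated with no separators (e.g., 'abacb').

Answer: gbbdddb

Derivation:
Bit 0: prefix='1' (no match yet)
Bit 1: prefix='10' (no match yet)
Bit 2: prefix='100' -> emit 'g', reset
Bit 3: prefix='1' (no match yet)
Bit 4: prefix='10' (no match yet)
Bit 5: prefix='101' -> emit 'b', reset
Bit 6: prefix='1' (no match yet)
Bit 7: prefix='10' (no match yet)
Bit 8: prefix='101' -> emit 'b', reset
Bit 9: prefix='0' -> emit 'd', reset
Bit 10: prefix='0' -> emit 'd', reset
Bit 11: prefix='0' -> emit 'd', reset
Bit 12: prefix='1' (no match yet)
Bit 13: prefix='10' (no match yet)
Bit 14: prefix='101' -> emit 'b', reset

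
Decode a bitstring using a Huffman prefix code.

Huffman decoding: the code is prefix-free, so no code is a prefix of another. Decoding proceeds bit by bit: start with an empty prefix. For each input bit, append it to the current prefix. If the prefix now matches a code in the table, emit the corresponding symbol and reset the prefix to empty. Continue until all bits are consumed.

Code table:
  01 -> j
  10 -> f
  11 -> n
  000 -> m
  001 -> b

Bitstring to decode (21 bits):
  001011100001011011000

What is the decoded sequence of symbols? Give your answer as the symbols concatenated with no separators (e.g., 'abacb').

Answer: bjnmjjfnm

Derivation:
Bit 0: prefix='0' (no match yet)
Bit 1: prefix='00' (no match yet)
Bit 2: prefix='001' -> emit 'b', reset
Bit 3: prefix='0' (no match yet)
Bit 4: prefix='01' -> emit 'j', reset
Bit 5: prefix='1' (no match yet)
Bit 6: prefix='11' -> emit 'n', reset
Bit 7: prefix='0' (no match yet)
Bit 8: prefix='00' (no match yet)
Bit 9: prefix='000' -> emit 'm', reset
Bit 10: prefix='0' (no match yet)
Bit 11: prefix='01' -> emit 'j', reset
Bit 12: prefix='0' (no match yet)
Bit 13: prefix='01' -> emit 'j', reset
Bit 14: prefix='1' (no match yet)
Bit 15: prefix='10' -> emit 'f', reset
Bit 16: prefix='1' (no match yet)
Bit 17: prefix='11' -> emit 'n', reset
Bit 18: prefix='0' (no match yet)
Bit 19: prefix='00' (no match yet)
Bit 20: prefix='000' -> emit 'm', reset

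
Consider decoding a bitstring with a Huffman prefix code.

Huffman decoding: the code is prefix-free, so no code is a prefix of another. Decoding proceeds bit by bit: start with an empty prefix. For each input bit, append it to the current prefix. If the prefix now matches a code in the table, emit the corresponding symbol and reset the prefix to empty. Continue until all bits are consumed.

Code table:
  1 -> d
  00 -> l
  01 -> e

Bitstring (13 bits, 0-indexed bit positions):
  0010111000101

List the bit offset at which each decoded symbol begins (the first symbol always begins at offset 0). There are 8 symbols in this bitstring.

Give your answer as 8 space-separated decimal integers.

Bit 0: prefix='0' (no match yet)
Bit 1: prefix='00' -> emit 'l', reset
Bit 2: prefix='1' -> emit 'd', reset
Bit 3: prefix='0' (no match yet)
Bit 4: prefix='01' -> emit 'e', reset
Bit 5: prefix='1' -> emit 'd', reset
Bit 6: prefix='1' -> emit 'd', reset
Bit 7: prefix='0' (no match yet)
Bit 8: prefix='00' -> emit 'l', reset
Bit 9: prefix='0' (no match yet)
Bit 10: prefix='01' -> emit 'e', reset
Bit 11: prefix='0' (no match yet)
Bit 12: prefix='01' -> emit 'e', reset

Answer: 0 2 3 5 6 7 9 11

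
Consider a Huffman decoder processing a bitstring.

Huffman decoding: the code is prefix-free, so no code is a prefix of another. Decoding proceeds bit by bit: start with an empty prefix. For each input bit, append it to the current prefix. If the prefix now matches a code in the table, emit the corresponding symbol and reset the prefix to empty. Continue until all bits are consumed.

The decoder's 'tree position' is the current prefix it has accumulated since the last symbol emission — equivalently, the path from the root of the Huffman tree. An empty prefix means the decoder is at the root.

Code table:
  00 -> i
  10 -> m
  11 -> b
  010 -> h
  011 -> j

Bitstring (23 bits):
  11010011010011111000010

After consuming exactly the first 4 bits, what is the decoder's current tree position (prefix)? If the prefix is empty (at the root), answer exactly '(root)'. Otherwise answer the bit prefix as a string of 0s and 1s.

Bit 0: prefix='1' (no match yet)
Bit 1: prefix='11' -> emit 'b', reset
Bit 2: prefix='0' (no match yet)
Bit 3: prefix='01' (no match yet)

Answer: 01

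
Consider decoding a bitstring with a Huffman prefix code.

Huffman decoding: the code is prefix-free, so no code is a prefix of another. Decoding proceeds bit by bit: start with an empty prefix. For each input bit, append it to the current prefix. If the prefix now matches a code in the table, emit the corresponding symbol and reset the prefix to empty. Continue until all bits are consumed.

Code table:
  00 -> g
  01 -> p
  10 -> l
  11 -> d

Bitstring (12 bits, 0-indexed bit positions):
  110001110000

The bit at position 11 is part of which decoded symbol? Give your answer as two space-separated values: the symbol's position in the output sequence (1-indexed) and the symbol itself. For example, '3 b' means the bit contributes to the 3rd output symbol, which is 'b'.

Answer: 6 g

Derivation:
Bit 0: prefix='1' (no match yet)
Bit 1: prefix='11' -> emit 'd', reset
Bit 2: prefix='0' (no match yet)
Bit 3: prefix='00' -> emit 'g', reset
Bit 4: prefix='0' (no match yet)
Bit 5: prefix='01' -> emit 'p', reset
Bit 6: prefix='1' (no match yet)
Bit 7: prefix='11' -> emit 'd', reset
Bit 8: prefix='0' (no match yet)
Bit 9: prefix='00' -> emit 'g', reset
Bit 10: prefix='0' (no match yet)
Bit 11: prefix='00' -> emit 'g', reset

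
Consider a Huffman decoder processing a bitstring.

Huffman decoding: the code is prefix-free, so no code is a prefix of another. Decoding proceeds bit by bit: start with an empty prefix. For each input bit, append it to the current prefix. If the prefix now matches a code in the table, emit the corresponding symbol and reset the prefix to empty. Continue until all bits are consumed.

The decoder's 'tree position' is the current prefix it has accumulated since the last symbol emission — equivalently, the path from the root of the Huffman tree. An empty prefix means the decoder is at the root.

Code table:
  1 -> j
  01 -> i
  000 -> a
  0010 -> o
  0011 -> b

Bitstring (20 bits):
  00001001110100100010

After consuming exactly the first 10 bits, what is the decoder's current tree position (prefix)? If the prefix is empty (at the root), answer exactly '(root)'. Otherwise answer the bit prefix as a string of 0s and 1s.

Bit 0: prefix='0' (no match yet)
Bit 1: prefix='00' (no match yet)
Bit 2: prefix='000' -> emit 'a', reset
Bit 3: prefix='0' (no match yet)
Bit 4: prefix='01' -> emit 'i', reset
Bit 5: prefix='0' (no match yet)
Bit 6: prefix='00' (no match yet)
Bit 7: prefix='001' (no match yet)
Bit 8: prefix='0011' -> emit 'b', reset
Bit 9: prefix='1' -> emit 'j', reset

Answer: (root)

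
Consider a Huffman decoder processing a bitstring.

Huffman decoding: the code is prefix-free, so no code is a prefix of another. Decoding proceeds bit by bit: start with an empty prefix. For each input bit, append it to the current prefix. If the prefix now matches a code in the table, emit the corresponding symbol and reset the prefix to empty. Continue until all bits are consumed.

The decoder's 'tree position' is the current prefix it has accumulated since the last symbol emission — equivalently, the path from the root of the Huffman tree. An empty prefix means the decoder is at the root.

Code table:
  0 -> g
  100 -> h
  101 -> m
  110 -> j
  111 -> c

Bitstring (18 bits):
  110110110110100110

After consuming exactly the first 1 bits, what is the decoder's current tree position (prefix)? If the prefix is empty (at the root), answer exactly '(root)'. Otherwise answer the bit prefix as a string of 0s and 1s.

Answer: 1

Derivation:
Bit 0: prefix='1' (no match yet)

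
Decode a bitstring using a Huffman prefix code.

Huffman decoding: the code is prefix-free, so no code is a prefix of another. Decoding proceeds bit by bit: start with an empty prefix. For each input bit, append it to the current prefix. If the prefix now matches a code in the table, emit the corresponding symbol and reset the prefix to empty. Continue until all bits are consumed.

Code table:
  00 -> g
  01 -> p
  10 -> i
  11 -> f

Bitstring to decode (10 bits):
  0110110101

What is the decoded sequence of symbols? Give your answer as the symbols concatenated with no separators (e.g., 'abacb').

Bit 0: prefix='0' (no match yet)
Bit 1: prefix='01' -> emit 'p', reset
Bit 2: prefix='1' (no match yet)
Bit 3: prefix='10' -> emit 'i', reset
Bit 4: prefix='1' (no match yet)
Bit 5: prefix='11' -> emit 'f', reset
Bit 6: prefix='0' (no match yet)
Bit 7: prefix='01' -> emit 'p', reset
Bit 8: prefix='0' (no match yet)
Bit 9: prefix='01' -> emit 'p', reset

Answer: pifpp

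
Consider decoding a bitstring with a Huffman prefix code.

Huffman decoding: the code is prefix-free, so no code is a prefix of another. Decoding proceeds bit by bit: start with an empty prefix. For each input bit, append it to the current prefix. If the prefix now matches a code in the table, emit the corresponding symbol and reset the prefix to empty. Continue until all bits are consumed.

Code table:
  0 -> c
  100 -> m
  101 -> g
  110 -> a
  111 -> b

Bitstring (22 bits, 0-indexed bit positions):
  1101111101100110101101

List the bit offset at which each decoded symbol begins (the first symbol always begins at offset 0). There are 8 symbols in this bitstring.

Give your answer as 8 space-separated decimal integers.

Bit 0: prefix='1' (no match yet)
Bit 1: prefix='11' (no match yet)
Bit 2: prefix='110' -> emit 'a', reset
Bit 3: prefix='1' (no match yet)
Bit 4: prefix='11' (no match yet)
Bit 5: prefix='111' -> emit 'b', reset
Bit 6: prefix='1' (no match yet)
Bit 7: prefix='11' (no match yet)
Bit 8: prefix='110' -> emit 'a', reset
Bit 9: prefix='1' (no match yet)
Bit 10: prefix='11' (no match yet)
Bit 11: prefix='110' -> emit 'a', reset
Bit 12: prefix='0' -> emit 'c', reset
Bit 13: prefix='1' (no match yet)
Bit 14: prefix='11' (no match yet)
Bit 15: prefix='110' -> emit 'a', reset
Bit 16: prefix='1' (no match yet)
Bit 17: prefix='10' (no match yet)
Bit 18: prefix='101' -> emit 'g', reset
Bit 19: prefix='1' (no match yet)
Bit 20: prefix='10' (no match yet)
Bit 21: prefix='101' -> emit 'g', reset

Answer: 0 3 6 9 12 13 16 19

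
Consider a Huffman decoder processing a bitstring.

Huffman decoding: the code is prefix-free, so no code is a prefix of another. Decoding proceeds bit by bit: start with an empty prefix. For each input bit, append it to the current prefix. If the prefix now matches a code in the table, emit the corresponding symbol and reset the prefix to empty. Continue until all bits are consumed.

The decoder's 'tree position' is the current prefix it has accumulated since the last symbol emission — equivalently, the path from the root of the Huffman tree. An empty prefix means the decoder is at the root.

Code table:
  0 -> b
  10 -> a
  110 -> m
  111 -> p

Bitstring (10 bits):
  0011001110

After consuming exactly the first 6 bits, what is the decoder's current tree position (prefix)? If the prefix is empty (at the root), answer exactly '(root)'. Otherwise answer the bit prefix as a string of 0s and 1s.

Answer: (root)

Derivation:
Bit 0: prefix='0' -> emit 'b', reset
Bit 1: prefix='0' -> emit 'b', reset
Bit 2: prefix='1' (no match yet)
Bit 3: prefix='11' (no match yet)
Bit 4: prefix='110' -> emit 'm', reset
Bit 5: prefix='0' -> emit 'b', reset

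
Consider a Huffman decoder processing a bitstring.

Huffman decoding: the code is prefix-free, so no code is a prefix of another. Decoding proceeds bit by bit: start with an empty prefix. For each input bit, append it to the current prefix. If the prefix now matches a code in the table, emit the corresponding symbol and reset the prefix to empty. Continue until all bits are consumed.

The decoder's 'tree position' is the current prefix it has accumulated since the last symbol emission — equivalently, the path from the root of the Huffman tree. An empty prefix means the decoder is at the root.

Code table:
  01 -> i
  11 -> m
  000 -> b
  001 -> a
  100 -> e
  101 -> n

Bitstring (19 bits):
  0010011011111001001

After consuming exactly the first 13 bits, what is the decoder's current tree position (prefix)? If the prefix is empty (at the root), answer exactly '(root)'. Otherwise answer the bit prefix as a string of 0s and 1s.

Answer: (root)

Derivation:
Bit 0: prefix='0' (no match yet)
Bit 1: prefix='00' (no match yet)
Bit 2: prefix='001' -> emit 'a', reset
Bit 3: prefix='0' (no match yet)
Bit 4: prefix='00' (no match yet)
Bit 5: prefix='001' -> emit 'a', reset
Bit 6: prefix='1' (no match yet)
Bit 7: prefix='10' (no match yet)
Bit 8: prefix='101' -> emit 'n', reset
Bit 9: prefix='1' (no match yet)
Bit 10: prefix='11' -> emit 'm', reset
Bit 11: prefix='1' (no match yet)
Bit 12: prefix='11' -> emit 'm', reset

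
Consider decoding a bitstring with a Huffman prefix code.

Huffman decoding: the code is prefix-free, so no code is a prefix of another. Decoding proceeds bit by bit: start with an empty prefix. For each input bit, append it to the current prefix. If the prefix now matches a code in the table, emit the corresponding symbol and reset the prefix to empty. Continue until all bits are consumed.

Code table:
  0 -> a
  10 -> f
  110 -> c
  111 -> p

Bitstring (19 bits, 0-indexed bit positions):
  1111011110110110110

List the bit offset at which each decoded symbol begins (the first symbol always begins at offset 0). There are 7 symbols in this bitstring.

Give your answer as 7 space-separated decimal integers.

Answer: 0 3 5 8 10 13 16

Derivation:
Bit 0: prefix='1' (no match yet)
Bit 1: prefix='11' (no match yet)
Bit 2: prefix='111' -> emit 'p', reset
Bit 3: prefix='1' (no match yet)
Bit 4: prefix='10' -> emit 'f', reset
Bit 5: prefix='1' (no match yet)
Bit 6: prefix='11' (no match yet)
Bit 7: prefix='111' -> emit 'p', reset
Bit 8: prefix='1' (no match yet)
Bit 9: prefix='10' -> emit 'f', reset
Bit 10: prefix='1' (no match yet)
Bit 11: prefix='11' (no match yet)
Bit 12: prefix='110' -> emit 'c', reset
Bit 13: prefix='1' (no match yet)
Bit 14: prefix='11' (no match yet)
Bit 15: prefix='110' -> emit 'c', reset
Bit 16: prefix='1' (no match yet)
Bit 17: prefix='11' (no match yet)
Bit 18: prefix='110' -> emit 'c', reset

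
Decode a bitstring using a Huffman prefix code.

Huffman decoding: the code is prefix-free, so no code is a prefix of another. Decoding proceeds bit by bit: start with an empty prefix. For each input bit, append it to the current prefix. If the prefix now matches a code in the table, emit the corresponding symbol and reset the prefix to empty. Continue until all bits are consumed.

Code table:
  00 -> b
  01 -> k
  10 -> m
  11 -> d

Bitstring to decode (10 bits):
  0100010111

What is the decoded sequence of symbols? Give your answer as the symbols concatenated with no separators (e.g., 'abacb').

Bit 0: prefix='0' (no match yet)
Bit 1: prefix='01' -> emit 'k', reset
Bit 2: prefix='0' (no match yet)
Bit 3: prefix='00' -> emit 'b', reset
Bit 4: prefix='0' (no match yet)
Bit 5: prefix='01' -> emit 'k', reset
Bit 6: prefix='0' (no match yet)
Bit 7: prefix='01' -> emit 'k', reset
Bit 8: prefix='1' (no match yet)
Bit 9: prefix='11' -> emit 'd', reset

Answer: kbkkd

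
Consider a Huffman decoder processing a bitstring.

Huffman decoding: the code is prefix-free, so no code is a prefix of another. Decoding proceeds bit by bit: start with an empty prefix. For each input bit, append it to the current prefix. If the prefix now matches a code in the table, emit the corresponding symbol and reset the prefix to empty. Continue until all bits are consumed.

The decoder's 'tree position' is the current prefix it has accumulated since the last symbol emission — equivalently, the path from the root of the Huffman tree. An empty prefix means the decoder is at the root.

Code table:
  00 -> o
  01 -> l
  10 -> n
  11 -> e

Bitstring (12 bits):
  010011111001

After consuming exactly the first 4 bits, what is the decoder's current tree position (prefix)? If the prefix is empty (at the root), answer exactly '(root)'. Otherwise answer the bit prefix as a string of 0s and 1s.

Bit 0: prefix='0' (no match yet)
Bit 1: prefix='01' -> emit 'l', reset
Bit 2: prefix='0' (no match yet)
Bit 3: prefix='00' -> emit 'o', reset

Answer: (root)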